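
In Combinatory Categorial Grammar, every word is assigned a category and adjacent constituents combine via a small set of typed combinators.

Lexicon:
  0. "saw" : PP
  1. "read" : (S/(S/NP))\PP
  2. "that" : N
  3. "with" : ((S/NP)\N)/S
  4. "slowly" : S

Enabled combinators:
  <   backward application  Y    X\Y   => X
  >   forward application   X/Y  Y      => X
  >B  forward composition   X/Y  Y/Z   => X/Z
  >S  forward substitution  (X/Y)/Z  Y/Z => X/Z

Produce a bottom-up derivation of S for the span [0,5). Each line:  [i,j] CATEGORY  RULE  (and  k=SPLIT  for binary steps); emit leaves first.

[0,5] S   >
  [0,2] S/(S/NP)   <
    [0,1] "saw" : PP
    [1,2] "read" : (S/(S/NP))\PP
  [2,5] S/NP   <
    [2,3] "that" : N
    [3,5] (S/NP)\N   >
      [3,4] "with" : ((S/NP)\N)/S
      [4,5] "slowly" : S

[0,1] PP  lex  "saw"
[1,2] (S/(S/NP))\PP  lex  "read"
[0,2] S/(S/NP)  <  k=1
[2,3] N  lex  "that"
[3,4] ((S/NP)\N)/S  lex  "with"
[4,5] S  lex  "slowly"
[3,5] (S/NP)\N  >  k=4
[2,5] S/NP  <  k=3
[0,5] S  >  k=2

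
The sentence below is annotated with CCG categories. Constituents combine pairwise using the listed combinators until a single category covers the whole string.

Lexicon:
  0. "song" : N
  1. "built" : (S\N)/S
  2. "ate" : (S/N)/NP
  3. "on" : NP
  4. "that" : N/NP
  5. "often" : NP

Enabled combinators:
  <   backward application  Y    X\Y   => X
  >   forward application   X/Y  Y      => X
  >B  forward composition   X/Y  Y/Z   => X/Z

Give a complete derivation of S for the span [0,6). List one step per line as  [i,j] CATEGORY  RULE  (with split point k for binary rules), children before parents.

[0,1] N  lex  "song"
[1,2] (S\N)/S  lex  "built"
[2,3] (S/N)/NP  lex  "ate"
[3,4] NP  lex  "on"
[2,4] S/N  >  k=3
[4,5] N/NP  lex  "that"
[5,6] NP  lex  "often"
[4,6] N  >  k=5
[2,6] S  >  k=4
[1,6] S\N  >  k=2
[0,6] S  <  k=1

[0,6] S   <
  [0,1] "song" : N
  [1,6] S\N   >
    [1,2] "built" : (S\N)/S
    [2,6] S   >
      [2,4] S/N   >
        [2,3] "ate" : (S/N)/NP
        [3,4] "on" : NP
      [4,6] N   >
        [4,5] "that" : N/NP
        [5,6] "often" : NP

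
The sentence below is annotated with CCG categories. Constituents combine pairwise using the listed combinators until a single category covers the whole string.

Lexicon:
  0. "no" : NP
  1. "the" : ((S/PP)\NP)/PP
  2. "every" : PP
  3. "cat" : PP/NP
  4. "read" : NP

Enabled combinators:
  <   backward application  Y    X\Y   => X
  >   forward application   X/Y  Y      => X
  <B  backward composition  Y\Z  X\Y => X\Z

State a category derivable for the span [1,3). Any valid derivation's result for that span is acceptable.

(S/PP)\NP

[0,5] S   >
  [0,3] S/PP   <
    [0,1] "no" : NP
    [1,3] (S/PP)\NP   >
      [1,2] "the" : ((S/PP)\NP)/PP
      [2,3] "every" : PP
  [3,5] PP   >
    [3,4] "cat" : PP/NP
    [4,5] "read" : NP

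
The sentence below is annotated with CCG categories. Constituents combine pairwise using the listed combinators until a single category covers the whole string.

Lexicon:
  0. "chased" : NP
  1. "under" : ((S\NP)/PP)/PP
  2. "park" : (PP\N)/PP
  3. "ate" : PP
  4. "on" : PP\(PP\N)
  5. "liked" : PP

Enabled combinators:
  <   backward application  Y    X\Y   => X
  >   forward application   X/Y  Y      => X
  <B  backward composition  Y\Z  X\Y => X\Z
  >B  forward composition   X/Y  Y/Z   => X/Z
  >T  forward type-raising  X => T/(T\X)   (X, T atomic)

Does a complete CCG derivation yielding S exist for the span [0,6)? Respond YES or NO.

[0,6] S   >
  [0,1] S/(S\NP)   >T
    [0,1] "chased" : NP
  [1,6] S\NP   >
    [1,5] (S\NP)/PP   >
      [1,2] "under" : ((S\NP)/PP)/PP
      [2,5] PP   <
        [2,4] PP\N   >
          [2,3] "park" : (PP\N)/PP
          [3,4] "ate" : PP
        [4,5] "on" : PP\(PP\N)
    [5,6] "liked" : PP

YES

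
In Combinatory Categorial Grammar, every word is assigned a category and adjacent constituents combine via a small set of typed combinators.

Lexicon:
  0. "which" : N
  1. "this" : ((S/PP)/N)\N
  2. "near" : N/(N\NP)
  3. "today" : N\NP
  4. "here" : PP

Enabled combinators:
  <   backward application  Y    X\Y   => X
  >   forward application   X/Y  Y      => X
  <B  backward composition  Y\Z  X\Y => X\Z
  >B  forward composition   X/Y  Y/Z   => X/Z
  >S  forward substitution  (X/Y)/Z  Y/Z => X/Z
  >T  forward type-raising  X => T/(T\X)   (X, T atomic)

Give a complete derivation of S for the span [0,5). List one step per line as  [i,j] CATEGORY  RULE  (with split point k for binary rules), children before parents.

[0,1] N  lex  "which"
[1,2] ((S/PP)/N)\N  lex  "this"
[0,2] (S/PP)/N  <  k=1
[2,3] N/(N\NP)  lex  "near"
[3,4] N\NP  lex  "today"
[2,4] N  >  k=3
[0,4] S/PP  >  k=2
[4,5] PP  lex  "here"
[0,5] S  >  k=4

[0,5] S   >
  [0,4] S/PP   >
    [0,2] (S/PP)/N   <
      [0,1] "which" : N
      [1,2] "this" : ((S/PP)/N)\N
    [2,4] N   >
      [2,3] "near" : N/(N\NP)
      [3,4] "today" : N\NP
  [4,5] "here" : PP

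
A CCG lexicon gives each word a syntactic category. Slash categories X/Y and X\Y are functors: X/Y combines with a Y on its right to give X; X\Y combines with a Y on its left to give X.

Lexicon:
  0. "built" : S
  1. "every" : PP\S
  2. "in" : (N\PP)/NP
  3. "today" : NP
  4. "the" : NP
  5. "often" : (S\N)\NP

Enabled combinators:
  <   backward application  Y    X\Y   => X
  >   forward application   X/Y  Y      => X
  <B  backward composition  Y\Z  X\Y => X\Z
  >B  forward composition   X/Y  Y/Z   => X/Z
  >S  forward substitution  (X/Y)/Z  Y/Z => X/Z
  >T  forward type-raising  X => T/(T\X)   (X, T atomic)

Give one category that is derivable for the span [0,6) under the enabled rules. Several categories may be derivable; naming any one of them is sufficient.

S

[0,6] S   <
  [0,4] N   >
    [0,1] N/(N\S)   >T
      [0,1] "built" : S
    [1,4] N\S   <B
      [1,2] "every" : PP\S
      [2,4] N\PP   >
        [2,3] "in" : (N\PP)/NP
        [3,4] "today" : NP
  [4,6] S\N   <
    [4,5] "the" : NP
    [5,6] "often" : (S\N)\NP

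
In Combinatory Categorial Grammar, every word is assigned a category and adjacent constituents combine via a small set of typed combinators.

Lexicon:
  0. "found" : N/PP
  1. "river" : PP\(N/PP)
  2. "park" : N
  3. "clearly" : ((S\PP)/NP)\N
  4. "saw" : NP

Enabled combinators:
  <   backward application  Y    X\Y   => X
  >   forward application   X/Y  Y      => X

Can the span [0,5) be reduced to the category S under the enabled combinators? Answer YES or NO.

YES

[0,5] S   <
  [0,2] PP   <
    [0,1] "found" : N/PP
    [1,2] "river" : PP\(N/PP)
  [2,5] S\PP   >
    [2,4] (S\PP)/NP   <
      [2,3] "park" : N
      [3,4] "clearly" : ((S\PP)/NP)\N
    [4,5] "saw" : NP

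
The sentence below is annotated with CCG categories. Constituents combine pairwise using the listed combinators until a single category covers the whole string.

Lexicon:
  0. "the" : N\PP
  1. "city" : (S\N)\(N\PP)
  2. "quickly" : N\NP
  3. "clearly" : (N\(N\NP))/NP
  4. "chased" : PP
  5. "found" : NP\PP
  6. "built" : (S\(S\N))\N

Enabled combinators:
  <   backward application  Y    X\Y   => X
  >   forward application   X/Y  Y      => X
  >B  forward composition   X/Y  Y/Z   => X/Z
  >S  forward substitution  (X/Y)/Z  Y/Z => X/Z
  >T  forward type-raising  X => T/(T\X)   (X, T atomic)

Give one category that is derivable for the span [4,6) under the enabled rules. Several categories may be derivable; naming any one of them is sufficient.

[0,7] S   <
  [0,2] S\N   <
    [0,1] "the" : N\PP
    [1,2] "city" : (S\N)\(N\PP)
  [2,7] S\(S\N)   <
    [2,6] N   <
      [2,3] "quickly" : N\NP
      [3,6] N\(N\NP)   >
        [3,4] "clearly" : (N\(N\NP))/NP
        [4,6] NP   <
          [4,5] "chased" : PP
          [5,6] "found" : NP\PP
    [6,7] "built" : (S\(S\N))\N

NP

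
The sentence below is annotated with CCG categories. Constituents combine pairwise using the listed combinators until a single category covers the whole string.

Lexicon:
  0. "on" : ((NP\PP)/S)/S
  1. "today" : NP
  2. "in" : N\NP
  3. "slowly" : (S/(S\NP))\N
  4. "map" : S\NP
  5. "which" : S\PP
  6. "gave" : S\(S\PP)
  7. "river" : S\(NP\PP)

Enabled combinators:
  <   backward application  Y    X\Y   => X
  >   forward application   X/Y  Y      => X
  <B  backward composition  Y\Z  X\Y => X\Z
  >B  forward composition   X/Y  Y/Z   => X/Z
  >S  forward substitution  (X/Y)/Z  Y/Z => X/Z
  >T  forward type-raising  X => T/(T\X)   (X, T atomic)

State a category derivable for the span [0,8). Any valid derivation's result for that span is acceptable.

S

[0,8] S   <
  [0,7] NP\PP   >
    [0,5] (NP\PP)/S   >
      [0,1] "on" : ((NP\PP)/S)/S
      [1,5] S   >
        [1,4] S/(S\NP)   <
          [1,3] N   >
            [1,2] N/(N\NP)   >T
              [1,2] "today" : NP
            [2,3] "in" : N\NP
          [3,4] "slowly" : (S/(S\NP))\N
        [4,5] "map" : S\NP
    [5,7] S   <
      [5,6] "which" : S\PP
      [6,7] "gave" : S\(S\PP)
  [7,8] "river" : S\(NP\PP)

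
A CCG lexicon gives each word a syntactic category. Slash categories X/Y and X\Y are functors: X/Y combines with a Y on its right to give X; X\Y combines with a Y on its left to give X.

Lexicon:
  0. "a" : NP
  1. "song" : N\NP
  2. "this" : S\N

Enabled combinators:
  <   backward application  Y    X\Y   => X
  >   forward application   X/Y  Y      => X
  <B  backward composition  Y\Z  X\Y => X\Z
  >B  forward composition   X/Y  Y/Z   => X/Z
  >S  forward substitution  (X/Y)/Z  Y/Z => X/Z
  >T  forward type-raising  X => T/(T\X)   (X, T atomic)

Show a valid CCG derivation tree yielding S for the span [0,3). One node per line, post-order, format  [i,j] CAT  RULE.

[0,3] S   <
  [0,2] N   <
    [0,1] "a" : NP
    [1,2] "song" : N\NP
  [2,3] "this" : S\N

[0,1] NP  lex  "a"
[1,2] N\NP  lex  "song"
[0,2] N  <  k=1
[2,3] S\N  lex  "this"
[0,3] S  <  k=2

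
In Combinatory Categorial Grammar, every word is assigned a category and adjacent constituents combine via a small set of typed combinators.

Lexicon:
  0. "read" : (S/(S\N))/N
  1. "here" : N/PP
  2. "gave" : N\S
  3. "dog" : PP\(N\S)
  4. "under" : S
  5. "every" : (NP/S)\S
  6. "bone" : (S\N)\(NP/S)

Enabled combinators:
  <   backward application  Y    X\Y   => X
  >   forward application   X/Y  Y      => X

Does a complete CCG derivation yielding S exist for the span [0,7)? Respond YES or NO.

YES

[0,7] S   >
  [0,4] S/(S\N)   >
    [0,1] "read" : (S/(S\N))/N
    [1,4] N   >
      [1,2] "here" : N/PP
      [2,4] PP   <
        [2,3] "gave" : N\S
        [3,4] "dog" : PP\(N\S)
  [4,7] S\N   <
    [4,6] NP/S   <
      [4,5] "under" : S
      [5,6] "every" : (NP/S)\S
    [6,7] "bone" : (S\N)\(NP/S)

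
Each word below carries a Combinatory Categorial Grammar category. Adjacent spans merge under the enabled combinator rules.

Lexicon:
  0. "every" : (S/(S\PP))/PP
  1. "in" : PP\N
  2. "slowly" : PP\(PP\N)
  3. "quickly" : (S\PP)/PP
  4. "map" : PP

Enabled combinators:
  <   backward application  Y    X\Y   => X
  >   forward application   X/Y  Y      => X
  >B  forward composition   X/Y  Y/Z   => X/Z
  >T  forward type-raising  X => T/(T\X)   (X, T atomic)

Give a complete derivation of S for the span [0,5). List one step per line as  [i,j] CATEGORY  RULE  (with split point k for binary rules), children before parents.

[0,1] (S/(S\PP))/PP  lex  "every"
[1,2] PP\N  lex  "in"
[2,3] PP\(PP\N)  lex  "slowly"
[1,3] PP  <  k=2
[0,3] S/(S\PP)  >  k=1
[3,4] (S\PP)/PP  lex  "quickly"
[4,5] PP  lex  "map"
[3,5] S\PP  >  k=4
[0,5] S  >  k=3

[0,5] S   >
  [0,3] S/(S\PP)   >
    [0,1] "every" : (S/(S\PP))/PP
    [1,3] PP   <
      [1,2] "in" : PP\N
      [2,3] "slowly" : PP\(PP\N)
  [3,5] S\PP   >
    [3,4] "quickly" : (S\PP)/PP
    [4,5] "map" : PP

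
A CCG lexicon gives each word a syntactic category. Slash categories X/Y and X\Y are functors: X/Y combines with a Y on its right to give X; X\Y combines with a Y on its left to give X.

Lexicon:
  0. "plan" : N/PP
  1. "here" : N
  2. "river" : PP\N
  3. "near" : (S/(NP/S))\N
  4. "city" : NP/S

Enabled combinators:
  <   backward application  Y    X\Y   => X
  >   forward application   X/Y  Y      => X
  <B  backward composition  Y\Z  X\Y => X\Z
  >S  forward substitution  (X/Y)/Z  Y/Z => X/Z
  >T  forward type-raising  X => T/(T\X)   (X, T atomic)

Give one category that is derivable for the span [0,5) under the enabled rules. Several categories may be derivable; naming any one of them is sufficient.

[0,5] S   >
  [0,4] S/(NP/S)   <
    [0,3] N   >
      [0,1] "plan" : N/PP
      [1,3] PP   <
        [1,2] "here" : N
        [2,3] "river" : PP\N
    [3,4] "near" : (S/(NP/S))\N
  [4,5] "city" : NP/S

S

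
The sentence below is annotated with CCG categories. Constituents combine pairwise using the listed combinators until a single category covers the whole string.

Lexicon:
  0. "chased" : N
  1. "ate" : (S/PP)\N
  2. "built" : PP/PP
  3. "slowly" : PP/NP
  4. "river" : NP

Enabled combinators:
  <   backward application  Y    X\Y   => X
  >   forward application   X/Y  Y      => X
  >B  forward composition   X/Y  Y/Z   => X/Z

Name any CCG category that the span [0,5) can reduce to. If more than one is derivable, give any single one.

S

[0,5] S   >
  [0,3] S/PP   >B
    [0,2] S/PP   <
      [0,1] "chased" : N
      [1,2] "ate" : (S/PP)\N
    [2,3] "built" : PP/PP
  [3,5] PP   >
    [3,4] "slowly" : PP/NP
    [4,5] "river" : NP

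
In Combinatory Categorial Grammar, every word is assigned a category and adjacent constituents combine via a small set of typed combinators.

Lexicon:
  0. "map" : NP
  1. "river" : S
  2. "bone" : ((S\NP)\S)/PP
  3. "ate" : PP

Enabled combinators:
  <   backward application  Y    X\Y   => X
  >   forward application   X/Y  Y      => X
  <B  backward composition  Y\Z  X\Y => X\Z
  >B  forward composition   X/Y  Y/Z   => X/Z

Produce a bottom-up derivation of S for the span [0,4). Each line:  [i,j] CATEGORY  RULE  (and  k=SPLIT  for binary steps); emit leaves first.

[0,1] NP  lex  "map"
[1,2] S  lex  "river"
[2,3] ((S\NP)\S)/PP  lex  "bone"
[3,4] PP  lex  "ate"
[2,4] (S\NP)\S  >  k=3
[1,4] S\NP  <  k=2
[0,4] S  <  k=1

[0,4] S   <
  [0,1] "map" : NP
  [1,4] S\NP   <
    [1,2] "river" : S
    [2,4] (S\NP)\S   >
      [2,3] "bone" : ((S\NP)\S)/PP
      [3,4] "ate" : PP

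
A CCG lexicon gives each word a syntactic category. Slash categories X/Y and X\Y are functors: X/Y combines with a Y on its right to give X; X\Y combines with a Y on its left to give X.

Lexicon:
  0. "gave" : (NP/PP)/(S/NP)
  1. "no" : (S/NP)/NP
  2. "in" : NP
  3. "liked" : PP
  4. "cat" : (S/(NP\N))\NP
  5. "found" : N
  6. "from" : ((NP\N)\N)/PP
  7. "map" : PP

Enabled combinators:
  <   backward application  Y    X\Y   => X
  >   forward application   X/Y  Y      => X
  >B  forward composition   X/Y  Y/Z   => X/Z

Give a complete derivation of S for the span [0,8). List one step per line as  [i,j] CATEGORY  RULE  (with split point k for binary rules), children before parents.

[0,8] S   >
  [0,5] S/(NP\N)   <
    [0,4] NP   >
      [0,3] NP/PP   >
        [0,1] "gave" : (NP/PP)/(S/NP)
        [1,3] S/NP   >
          [1,2] "no" : (S/NP)/NP
          [2,3] "in" : NP
      [3,4] "liked" : PP
    [4,5] "cat" : (S/(NP\N))\NP
  [5,8] NP\N   <
    [5,6] "found" : N
    [6,8] (NP\N)\N   >
      [6,7] "from" : ((NP\N)\N)/PP
      [7,8] "map" : PP

[0,1] (NP/PP)/(S/NP)  lex  "gave"
[1,2] (S/NP)/NP  lex  "no"
[2,3] NP  lex  "in"
[1,3] S/NP  >  k=2
[0,3] NP/PP  >  k=1
[3,4] PP  lex  "liked"
[0,4] NP  >  k=3
[4,5] (S/(NP\N))\NP  lex  "cat"
[0,5] S/(NP\N)  <  k=4
[5,6] N  lex  "found"
[6,7] ((NP\N)\N)/PP  lex  "from"
[7,8] PP  lex  "map"
[6,8] (NP\N)\N  >  k=7
[5,8] NP\N  <  k=6
[0,8] S  >  k=5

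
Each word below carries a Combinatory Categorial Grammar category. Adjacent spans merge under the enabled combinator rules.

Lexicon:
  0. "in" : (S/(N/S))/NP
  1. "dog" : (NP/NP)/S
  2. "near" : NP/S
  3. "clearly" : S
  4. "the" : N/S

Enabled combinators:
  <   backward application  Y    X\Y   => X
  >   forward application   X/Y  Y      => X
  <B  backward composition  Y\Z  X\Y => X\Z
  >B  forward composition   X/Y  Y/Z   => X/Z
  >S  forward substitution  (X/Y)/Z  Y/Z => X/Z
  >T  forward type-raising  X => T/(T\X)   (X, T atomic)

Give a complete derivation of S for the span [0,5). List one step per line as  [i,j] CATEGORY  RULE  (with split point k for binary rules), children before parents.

[0,1] (S/(N/S))/NP  lex  "in"
[1,2] (NP/NP)/S  lex  "dog"
[2,3] NP/S  lex  "near"
[1,3] NP/S  >S  k=2
[3,4] S  lex  "clearly"
[1,4] NP  >  k=3
[0,4] S/(N/S)  >  k=1
[4,5] N/S  lex  "the"
[0,5] S  >  k=4

[0,5] S   >
  [0,4] S/(N/S)   >
    [0,1] "in" : (S/(N/S))/NP
    [1,4] NP   >
      [1,3] NP/S   >S
        [1,2] "dog" : (NP/NP)/S
        [2,3] "near" : NP/S
      [3,4] "clearly" : S
  [4,5] "the" : N/S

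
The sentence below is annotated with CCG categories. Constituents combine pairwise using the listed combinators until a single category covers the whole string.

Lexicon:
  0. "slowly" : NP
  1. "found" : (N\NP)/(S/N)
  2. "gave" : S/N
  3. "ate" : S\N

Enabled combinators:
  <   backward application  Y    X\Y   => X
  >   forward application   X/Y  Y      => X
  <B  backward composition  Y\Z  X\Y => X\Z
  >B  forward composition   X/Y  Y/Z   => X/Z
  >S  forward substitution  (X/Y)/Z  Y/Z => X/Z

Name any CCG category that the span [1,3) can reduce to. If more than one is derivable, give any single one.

[0,4] S   <
  [0,1] "slowly" : NP
  [1,4] S\NP   <B
    [1,3] N\NP   >
      [1,2] "found" : (N\NP)/(S/N)
      [2,3] "gave" : S/N
    [3,4] "ate" : S\N

N\NP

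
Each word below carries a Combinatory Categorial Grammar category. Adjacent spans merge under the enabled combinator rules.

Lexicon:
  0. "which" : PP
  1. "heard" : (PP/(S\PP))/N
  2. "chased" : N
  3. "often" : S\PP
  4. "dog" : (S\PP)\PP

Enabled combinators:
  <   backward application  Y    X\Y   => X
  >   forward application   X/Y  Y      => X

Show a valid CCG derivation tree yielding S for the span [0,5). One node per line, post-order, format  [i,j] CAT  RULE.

[0,1] PP  lex  "which"
[1,2] (PP/(S\PP))/N  lex  "heard"
[2,3] N  lex  "chased"
[1,3] PP/(S\PP)  >  k=2
[3,4] S\PP  lex  "often"
[1,4] PP  >  k=3
[4,5] (S\PP)\PP  lex  "dog"
[1,5] S\PP  <  k=4
[0,5] S  <  k=1

[0,5] S   <
  [0,1] "which" : PP
  [1,5] S\PP   <
    [1,4] PP   >
      [1,3] PP/(S\PP)   >
        [1,2] "heard" : (PP/(S\PP))/N
        [2,3] "chased" : N
      [3,4] "often" : S\PP
    [4,5] "dog" : (S\PP)\PP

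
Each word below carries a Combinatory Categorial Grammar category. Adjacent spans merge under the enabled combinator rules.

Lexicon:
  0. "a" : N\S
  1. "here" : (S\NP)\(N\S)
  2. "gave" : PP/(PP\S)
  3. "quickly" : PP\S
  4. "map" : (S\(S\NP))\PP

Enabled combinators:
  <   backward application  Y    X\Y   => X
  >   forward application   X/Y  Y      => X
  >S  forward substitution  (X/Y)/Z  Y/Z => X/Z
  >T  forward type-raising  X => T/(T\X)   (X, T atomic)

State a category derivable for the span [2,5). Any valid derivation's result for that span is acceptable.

[0,5] S   <
  [0,2] S\NP   <
    [0,1] "a" : N\S
    [1,2] "here" : (S\NP)\(N\S)
  [2,5] S\(S\NP)   <
    [2,4] PP   >
      [2,3] "gave" : PP/(PP\S)
      [3,4] "quickly" : PP\S
    [4,5] "map" : (S\(S\NP))\PP

S\(S\NP)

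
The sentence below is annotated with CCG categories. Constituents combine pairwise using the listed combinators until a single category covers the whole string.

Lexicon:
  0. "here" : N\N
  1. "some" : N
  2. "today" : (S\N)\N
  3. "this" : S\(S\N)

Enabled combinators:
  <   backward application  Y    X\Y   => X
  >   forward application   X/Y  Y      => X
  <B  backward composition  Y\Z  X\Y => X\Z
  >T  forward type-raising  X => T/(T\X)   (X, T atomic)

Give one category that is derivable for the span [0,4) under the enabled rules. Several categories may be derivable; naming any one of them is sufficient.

[0,4] S   <
  [0,3] S\N   <B
    [0,1] "here" : N\N
    [1,3] S\N   <
      [1,2] "some" : N
      [2,3] "today" : (S\N)\N
  [3,4] "this" : S\(S\N)

S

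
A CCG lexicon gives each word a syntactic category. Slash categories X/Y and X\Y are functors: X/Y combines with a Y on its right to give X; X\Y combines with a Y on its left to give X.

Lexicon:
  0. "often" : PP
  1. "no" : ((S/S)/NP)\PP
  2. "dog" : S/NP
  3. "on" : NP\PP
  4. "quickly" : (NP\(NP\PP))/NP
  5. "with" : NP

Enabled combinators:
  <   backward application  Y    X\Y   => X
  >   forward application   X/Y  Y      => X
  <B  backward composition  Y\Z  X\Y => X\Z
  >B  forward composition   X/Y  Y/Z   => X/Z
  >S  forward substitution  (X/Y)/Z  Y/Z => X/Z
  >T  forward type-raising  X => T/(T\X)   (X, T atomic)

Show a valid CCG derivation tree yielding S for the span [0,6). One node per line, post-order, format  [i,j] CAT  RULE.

[0,1] PP  lex  "often"
[1,2] ((S/S)/NP)\PP  lex  "no"
[0,2] (S/S)/NP  <  k=1
[2,3] S/NP  lex  "dog"
[0,3] S/NP  >S  k=2
[3,4] NP\PP  lex  "on"
[4,5] (NP\(NP\PP))/NP  lex  "quickly"
[5,6] NP  lex  "with"
[4,6] NP\(NP\PP)  >  k=5
[3,6] NP  <  k=4
[0,6] S  >  k=3

[0,6] S   >
  [0,3] S/NP   >S
    [0,2] (S/S)/NP   <
      [0,1] "often" : PP
      [1,2] "no" : ((S/S)/NP)\PP
    [2,3] "dog" : S/NP
  [3,6] NP   <
    [3,4] "on" : NP\PP
    [4,6] NP\(NP\PP)   >
      [4,5] "quickly" : (NP\(NP\PP))/NP
      [5,6] "with" : NP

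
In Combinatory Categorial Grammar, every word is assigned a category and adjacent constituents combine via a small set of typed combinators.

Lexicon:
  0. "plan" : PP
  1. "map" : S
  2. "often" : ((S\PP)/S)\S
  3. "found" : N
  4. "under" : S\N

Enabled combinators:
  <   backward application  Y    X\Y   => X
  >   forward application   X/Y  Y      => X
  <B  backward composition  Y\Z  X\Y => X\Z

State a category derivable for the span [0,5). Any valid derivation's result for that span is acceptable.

[0,5] S   <
  [0,1] "plan" : PP
  [1,5] S\PP   >
    [1,3] (S\PP)/S   <
      [1,2] "map" : S
      [2,3] "often" : ((S\PP)/S)\S
    [3,5] S   <
      [3,4] "found" : N
      [4,5] "under" : S\N

S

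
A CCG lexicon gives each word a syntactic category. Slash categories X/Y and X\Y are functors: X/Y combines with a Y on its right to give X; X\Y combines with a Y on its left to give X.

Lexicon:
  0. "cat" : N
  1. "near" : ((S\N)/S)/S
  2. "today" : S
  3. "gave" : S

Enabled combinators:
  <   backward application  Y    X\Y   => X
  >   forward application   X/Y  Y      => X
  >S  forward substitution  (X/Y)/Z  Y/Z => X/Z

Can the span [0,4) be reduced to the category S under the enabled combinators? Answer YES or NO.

[0,4] S   <
  [0,1] "cat" : N
  [1,4] S\N   >
    [1,3] (S\N)/S   >
      [1,2] "near" : ((S\N)/S)/S
      [2,3] "today" : S
    [3,4] "gave" : S

YES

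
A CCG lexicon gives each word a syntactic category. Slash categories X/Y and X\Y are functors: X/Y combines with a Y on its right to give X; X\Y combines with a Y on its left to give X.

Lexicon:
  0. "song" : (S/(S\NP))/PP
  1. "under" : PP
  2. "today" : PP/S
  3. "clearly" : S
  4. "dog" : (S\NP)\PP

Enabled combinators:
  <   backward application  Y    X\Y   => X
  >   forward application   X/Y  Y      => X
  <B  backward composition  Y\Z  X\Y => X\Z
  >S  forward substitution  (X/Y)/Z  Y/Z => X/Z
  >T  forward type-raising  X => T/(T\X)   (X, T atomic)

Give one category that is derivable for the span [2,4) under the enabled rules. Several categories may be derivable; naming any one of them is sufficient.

PP

[0,5] S   >
  [0,2] S/(S\NP)   >
    [0,1] "song" : (S/(S\NP))/PP
    [1,2] "under" : PP
  [2,5] S\NP   <
    [2,4] PP   >
      [2,3] "today" : PP/S
      [3,4] "clearly" : S
    [4,5] "dog" : (S\NP)\PP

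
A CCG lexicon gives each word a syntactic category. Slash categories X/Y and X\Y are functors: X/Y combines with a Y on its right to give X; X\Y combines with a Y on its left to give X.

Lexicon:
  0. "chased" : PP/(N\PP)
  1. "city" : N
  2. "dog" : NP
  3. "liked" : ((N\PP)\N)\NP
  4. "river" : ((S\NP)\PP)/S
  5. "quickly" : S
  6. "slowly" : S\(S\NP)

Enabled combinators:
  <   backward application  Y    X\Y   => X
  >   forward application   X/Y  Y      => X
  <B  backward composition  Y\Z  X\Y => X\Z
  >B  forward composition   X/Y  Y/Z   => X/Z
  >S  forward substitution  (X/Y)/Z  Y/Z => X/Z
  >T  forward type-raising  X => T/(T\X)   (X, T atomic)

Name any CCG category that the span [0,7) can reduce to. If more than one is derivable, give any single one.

[0,7] S   <
  [0,6] S\NP   <
    [0,4] PP   >
      [0,1] "chased" : PP/(N\PP)
      [1,4] N\PP   <
        [1,2] "city" : N
        [2,4] (N\PP)\N   <
          [2,3] "dog" : NP
          [3,4] "liked" : ((N\PP)\N)\NP
    [4,6] (S\NP)\PP   >
      [4,5] "river" : ((S\NP)\PP)/S
      [5,6] "quickly" : S
  [6,7] "slowly" : S\(S\NP)

S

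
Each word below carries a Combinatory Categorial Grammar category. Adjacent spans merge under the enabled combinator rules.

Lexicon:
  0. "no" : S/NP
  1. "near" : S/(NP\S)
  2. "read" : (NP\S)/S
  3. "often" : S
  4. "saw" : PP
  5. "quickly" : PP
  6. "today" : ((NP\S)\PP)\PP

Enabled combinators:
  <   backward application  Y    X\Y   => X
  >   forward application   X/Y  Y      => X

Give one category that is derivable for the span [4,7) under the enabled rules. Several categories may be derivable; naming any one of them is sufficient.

NP\S

[0,7] S   >
  [0,1] "no" : S/NP
  [1,7] NP   <
    [1,4] S   >
      [1,2] "near" : S/(NP\S)
      [2,4] NP\S   >
        [2,3] "read" : (NP\S)/S
        [3,4] "often" : S
    [4,7] NP\S   <
      [4,5] "saw" : PP
      [5,7] (NP\S)\PP   <
        [5,6] "quickly" : PP
        [6,7] "today" : ((NP\S)\PP)\PP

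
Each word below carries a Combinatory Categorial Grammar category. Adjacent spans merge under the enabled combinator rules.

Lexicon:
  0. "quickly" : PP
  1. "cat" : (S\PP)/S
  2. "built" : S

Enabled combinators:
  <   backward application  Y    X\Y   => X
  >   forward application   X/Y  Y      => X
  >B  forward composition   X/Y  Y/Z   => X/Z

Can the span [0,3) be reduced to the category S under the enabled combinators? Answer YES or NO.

YES

[0,3] S   <
  [0,1] "quickly" : PP
  [1,3] S\PP   >
    [1,2] "cat" : (S\PP)/S
    [2,3] "built" : S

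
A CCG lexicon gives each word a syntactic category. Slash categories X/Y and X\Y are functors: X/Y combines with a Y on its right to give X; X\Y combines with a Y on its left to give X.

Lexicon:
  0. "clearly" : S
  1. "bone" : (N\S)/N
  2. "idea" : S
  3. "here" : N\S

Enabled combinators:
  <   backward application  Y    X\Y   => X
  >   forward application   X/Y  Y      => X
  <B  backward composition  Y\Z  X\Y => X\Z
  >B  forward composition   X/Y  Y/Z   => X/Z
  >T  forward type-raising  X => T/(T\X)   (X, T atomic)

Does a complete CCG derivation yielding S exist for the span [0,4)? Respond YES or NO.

S (N\S)/N S N\S
CKY chart[0,4] = {N, N/(N\N), NP/(NP\N), PP/(PP\N), S/(S\N)}; S ∉ chart

NO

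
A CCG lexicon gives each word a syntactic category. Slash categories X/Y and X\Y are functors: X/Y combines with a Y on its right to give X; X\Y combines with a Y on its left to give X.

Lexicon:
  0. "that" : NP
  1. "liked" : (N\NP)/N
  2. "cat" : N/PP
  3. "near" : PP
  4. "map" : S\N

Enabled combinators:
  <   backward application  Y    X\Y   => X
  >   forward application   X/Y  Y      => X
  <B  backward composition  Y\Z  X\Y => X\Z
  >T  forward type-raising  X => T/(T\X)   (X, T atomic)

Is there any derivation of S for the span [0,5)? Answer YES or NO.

YES

[0,5] S   <
  [0,1] "that" : NP
  [1,5] S\NP   <B
    [1,4] N\NP   >
      [1,2] "liked" : (N\NP)/N
      [2,4] N   >
        [2,3] "cat" : N/PP
        [3,4] "near" : PP
    [4,5] "map" : S\N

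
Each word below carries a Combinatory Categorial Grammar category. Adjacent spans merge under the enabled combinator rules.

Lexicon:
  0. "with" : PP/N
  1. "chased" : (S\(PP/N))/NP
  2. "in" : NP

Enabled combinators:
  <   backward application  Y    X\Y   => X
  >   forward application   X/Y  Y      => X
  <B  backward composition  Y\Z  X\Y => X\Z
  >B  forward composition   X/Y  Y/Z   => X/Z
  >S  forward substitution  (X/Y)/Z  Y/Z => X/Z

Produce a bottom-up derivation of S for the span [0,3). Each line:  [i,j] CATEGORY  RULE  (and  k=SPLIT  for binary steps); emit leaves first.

[0,3] S   <
  [0,1] "with" : PP/N
  [1,3] S\(PP/N)   >
    [1,2] "chased" : (S\(PP/N))/NP
    [2,3] "in" : NP

[0,1] PP/N  lex  "with"
[1,2] (S\(PP/N))/NP  lex  "chased"
[2,3] NP  lex  "in"
[1,3] S\(PP/N)  >  k=2
[0,3] S  <  k=1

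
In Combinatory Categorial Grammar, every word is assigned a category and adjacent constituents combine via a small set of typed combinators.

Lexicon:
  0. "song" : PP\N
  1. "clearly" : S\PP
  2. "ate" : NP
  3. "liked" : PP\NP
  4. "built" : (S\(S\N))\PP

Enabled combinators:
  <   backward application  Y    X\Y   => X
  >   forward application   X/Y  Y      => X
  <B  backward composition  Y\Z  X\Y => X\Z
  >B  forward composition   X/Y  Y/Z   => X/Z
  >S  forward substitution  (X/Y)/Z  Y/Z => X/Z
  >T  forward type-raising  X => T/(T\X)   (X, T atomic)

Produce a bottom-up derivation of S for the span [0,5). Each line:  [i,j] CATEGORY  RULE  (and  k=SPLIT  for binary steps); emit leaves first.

[0,1] PP\N  lex  "song"
[1,2] S\PP  lex  "clearly"
[0,2] S\N  <B  k=1
[2,3] NP  lex  "ate"
[3,4] PP\NP  lex  "liked"
[2,4] PP  <  k=3
[4,5] (S\(S\N))\PP  lex  "built"
[2,5] S\(S\N)  <  k=4
[0,5] S  <  k=2

[0,5] S   <
  [0,2] S\N   <B
    [0,1] "song" : PP\N
    [1,2] "clearly" : S\PP
  [2,5] S\(S\N)   <
    [2,4] PP   <
      [2,3] "ate" : NP
      [3,4] "liked" : PP\NP
    [4,5] "built" : (S\(S\N))\PP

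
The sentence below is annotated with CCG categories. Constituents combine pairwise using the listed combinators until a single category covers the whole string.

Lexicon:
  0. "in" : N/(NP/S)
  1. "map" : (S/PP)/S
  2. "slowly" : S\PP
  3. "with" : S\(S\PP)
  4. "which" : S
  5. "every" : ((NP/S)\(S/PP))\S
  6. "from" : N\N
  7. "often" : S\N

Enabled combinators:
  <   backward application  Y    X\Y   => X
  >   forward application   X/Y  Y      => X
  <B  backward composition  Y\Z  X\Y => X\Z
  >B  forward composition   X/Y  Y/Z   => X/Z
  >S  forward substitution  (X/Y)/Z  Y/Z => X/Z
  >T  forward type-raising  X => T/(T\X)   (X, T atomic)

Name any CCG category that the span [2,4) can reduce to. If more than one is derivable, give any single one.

[0,8] S   <
  [0,6] N   >
    [0,1] "in" : N/(NP/S)
    [1,6] NP/S   <
      [1,4] S/PP   >
        [1,2] "map" : (S/PP)/S
        [2,4] S   <
          [2,3] "slowly" : S\PP
          [3,4] "with" : S\(S\PP)
      [4,6] (NP/S)\(S/PP)   <
        [4,5] "which" : S
        [5,6] "every" : ((NP/S)\(S/PP))\S
  [6,8] S\N   <B
    [6,7] "from" : N\N
    [7,8] "often" : S\N

S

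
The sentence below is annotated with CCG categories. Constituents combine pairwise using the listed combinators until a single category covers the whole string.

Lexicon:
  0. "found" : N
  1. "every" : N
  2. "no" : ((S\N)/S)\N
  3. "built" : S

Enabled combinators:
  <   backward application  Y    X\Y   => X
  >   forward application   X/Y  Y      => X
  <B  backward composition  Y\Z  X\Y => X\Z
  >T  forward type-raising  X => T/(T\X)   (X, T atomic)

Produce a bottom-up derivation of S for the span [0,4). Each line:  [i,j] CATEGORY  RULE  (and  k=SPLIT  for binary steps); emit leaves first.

[0,1] N  lex  "found"
[1,2] N  lex  "every"
[2,3] ((S\N)/S)\N  lex  "no"
[1,3] (S\N)/S  <  k=2
[3,4] S  lex  "built"
[1,4] S\N  >  k=3
[0,4] S  <  k=1

[0,4] S   <
  [0,1] "found" : N
  [1,4] S\N   >
    [1,3] (S\N)/S   <
      [1,2] "every" : N
      [2,3] "no" : ((S\N)/S)\N
    [3,4] "built" : S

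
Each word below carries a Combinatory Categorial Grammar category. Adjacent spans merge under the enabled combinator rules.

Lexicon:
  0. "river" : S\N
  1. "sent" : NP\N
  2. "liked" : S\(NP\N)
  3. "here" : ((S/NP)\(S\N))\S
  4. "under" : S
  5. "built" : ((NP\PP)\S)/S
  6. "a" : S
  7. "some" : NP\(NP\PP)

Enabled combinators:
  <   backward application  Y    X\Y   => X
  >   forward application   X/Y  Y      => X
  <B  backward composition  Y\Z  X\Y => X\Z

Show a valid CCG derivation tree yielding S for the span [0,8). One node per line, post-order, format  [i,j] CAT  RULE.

[0,1] S\N  lex  "river"
[1,2] NP\N  lex  "sent"
[2,3] S\(NP\N)  lex  "liked"
[1,3] S  <  k=2
[3,4] ((S/NP)\(S\N))\S  lex  "here"
[1,4] (S/NP)\(S\N)  <  k=3
[0,4] S/NP  <  k=1
[4,5] S  lex  "under"
[5,6] ((NP\PP)\S)/S  lex  "built"
[6,7] S  lex  "a"
[5,7] (NP\PP)\S  >  k=6
[7,8] NP\(NP\PP)  lex  "some"
[5,8] NP\S  <B  k=7
[4,8] NP  <  k=5
[0,8] S  >  k=4

[0,8] S   >
  [0,4] S/NP   <
    [0,1] "river" : S\N
    [1,4] (S/NP)\(S\N)   <
      [1,3] S   <
        [1,2] "sent" : NP\N
        [2,3] "liked" : S\(NP\N)
      [3,4] "here" : ((S/NP)\(S\N))\S
  [4,8] NP   <
    [4,5] "under" : S
    [5,8] NP\S   <B
      [5,7] (NP\PP)\S   >
        [5,6] "built" : ((NP\PP)\S)/S
        [6,7] "a" : S
      [7,8] "some" : NP\(NP\PP)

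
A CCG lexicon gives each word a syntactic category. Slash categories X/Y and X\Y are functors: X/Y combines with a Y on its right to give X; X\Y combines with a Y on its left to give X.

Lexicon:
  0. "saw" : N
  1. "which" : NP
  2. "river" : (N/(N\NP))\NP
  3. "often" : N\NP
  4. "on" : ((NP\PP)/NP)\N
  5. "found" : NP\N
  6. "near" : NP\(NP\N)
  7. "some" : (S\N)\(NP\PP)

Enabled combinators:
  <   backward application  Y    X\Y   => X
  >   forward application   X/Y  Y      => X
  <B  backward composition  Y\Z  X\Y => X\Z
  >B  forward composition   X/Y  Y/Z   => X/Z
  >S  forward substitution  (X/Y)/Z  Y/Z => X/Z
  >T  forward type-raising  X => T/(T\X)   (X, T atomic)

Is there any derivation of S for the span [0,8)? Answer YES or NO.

YES

[0,8] S   <
  [0,1] "saw" : N
  [1,8] S\N   <
    [1,7] NP\PP   >
      [1,5] (NP\PP)/NP   <
        [1,4] N   >
          [1,3] N/(N\NP)   <
            [1,2] "which" : NP
            [2,3] "river" : (N/(N\NP))\NP
          [3,4] "often" : N\NP
        [4,5] "on" : ((NP\PP)/NP)\N
      [5,7] NP   <
        [5,6] "found" : NP\N
        [6,7] "near" : NP\(NP\N)
    [7,8] "some" : (S\N)\(NP\PP)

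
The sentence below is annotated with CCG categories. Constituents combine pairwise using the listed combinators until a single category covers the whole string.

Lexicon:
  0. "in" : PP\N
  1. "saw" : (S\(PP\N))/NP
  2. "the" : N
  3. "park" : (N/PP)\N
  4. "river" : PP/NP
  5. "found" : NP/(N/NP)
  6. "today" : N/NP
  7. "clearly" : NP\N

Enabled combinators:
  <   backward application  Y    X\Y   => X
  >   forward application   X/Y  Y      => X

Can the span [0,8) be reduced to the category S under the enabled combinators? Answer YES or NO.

[0,8] S   <
  [0,1] "in" : PP\N
  [1,8] S\(PP\N)   >
    [1,2] "saw" : (S\(PP\N))/NP
    [2,8] NP   <
      [2,7] N   >
        [2,4] N/PP   <
          [2,3] "the" : N
          [3,4] "park" : (N/PP)\N
        [4,7] PP   >
          [4,5] "river" : PP/NP
          [5,7] NP   >
            [5,6] "found" : NP/(N/NP)
            [6,7] "today" : N/NP
      [7,8] "clearly" : NP\N

YES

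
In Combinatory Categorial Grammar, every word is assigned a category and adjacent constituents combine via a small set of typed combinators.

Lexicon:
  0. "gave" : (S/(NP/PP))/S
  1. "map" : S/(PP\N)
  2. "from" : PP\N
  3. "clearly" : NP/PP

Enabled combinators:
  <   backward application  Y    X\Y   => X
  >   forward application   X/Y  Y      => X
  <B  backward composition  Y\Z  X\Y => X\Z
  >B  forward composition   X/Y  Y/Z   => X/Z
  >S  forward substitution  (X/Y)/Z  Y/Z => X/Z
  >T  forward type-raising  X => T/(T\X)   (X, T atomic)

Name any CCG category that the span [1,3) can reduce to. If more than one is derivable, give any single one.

S

[0,4] S   >
  [0,3] S/(NP/PP)   >
    [0,1] "gave" : (S/(NP/PP))/S
    [1,3] S   >
      [1,2] "map" : S/(PP\N)
      [2,3] "from" : PP\N
  [3,4] "clearly" : NP/PP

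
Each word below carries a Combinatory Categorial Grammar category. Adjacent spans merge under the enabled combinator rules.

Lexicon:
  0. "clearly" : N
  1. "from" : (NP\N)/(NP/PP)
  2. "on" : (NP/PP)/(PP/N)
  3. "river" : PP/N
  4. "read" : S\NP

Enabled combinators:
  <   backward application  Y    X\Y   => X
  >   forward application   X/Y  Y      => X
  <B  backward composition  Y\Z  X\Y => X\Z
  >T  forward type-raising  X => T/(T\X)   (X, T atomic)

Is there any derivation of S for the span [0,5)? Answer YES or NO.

[0,5] S   <
  [0,1] "clearly" : N
  [1,5] S\N   <B
    [1,4] NP\N   >
      [1,2] "from" : (NP\N)/(NP/PP)
      [2,4] NP/PP   >
        [2,3] "on" : (NP/PP)/(PP/N)
        [3,4] "river" : PP/N
    [4,5] "read" : S\NP

YES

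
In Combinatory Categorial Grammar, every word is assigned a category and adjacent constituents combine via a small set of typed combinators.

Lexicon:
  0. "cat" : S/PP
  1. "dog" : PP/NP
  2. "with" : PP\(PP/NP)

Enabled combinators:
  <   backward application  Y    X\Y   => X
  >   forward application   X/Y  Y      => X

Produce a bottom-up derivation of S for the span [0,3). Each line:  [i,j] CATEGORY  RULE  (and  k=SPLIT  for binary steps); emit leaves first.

[0,1] S/PP  lex  "cat"
[1,2] PP/NP  lex  "dog"
[2,3] PP\(PP/NP)  lex  "with"
[1,3] PP  <  k=2
[0,3] S  >  k=1

[0,3] S   >
  [0,1] "cat" : S/PP
  [1,3] PP   <
    [1,2] "dog" : PP/NP
    [2,3] "with" : PP\(PP/NP)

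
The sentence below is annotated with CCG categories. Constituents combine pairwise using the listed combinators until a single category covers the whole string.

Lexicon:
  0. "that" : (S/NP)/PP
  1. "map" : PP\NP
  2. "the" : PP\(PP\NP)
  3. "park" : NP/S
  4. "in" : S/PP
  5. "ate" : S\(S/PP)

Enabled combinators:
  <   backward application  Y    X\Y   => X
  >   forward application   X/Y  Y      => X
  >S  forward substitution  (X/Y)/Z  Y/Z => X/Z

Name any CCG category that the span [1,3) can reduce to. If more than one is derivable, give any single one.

PP

[0,6] S   >
  [0,3] S/NP   >
    [0,1] "that" : (S/NP)/PP
    [1,3] PP   <
      [1,2] "map" : PP\NP
      [2,3] "the" : PP\(PP\NP)
  [3,6] NP   >
    [3,4] "park" : NP/S
    [4,6] S   <
      [4,5] "in" : S/PP
      [5,6] "ate" : S\(S/PP)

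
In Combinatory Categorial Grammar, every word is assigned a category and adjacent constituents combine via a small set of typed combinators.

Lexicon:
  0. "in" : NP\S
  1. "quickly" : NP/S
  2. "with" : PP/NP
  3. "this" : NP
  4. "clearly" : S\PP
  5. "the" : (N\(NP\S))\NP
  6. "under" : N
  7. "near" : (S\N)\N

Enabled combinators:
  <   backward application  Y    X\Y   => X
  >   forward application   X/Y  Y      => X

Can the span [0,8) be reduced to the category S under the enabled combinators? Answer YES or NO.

YES

[0,8] S   <
  [0,6] N   <
    [0,1] "in" : NP\S
    [1,6] N\(NP\S)   <
      [1,5] NP   >
        [1,2] "quickly" : NP/S
        [2,5] S   <
          [2,4] PP   >
            [2,3] "with" : PP/NP
            [3,4] "this" : NP
          [4,5] "clearly" : S\PP
      [5,6] "the" : (N\(NP\S))\NP
  [6,8] S\N   <
    [6,7] "under" : N
    [7,8] "near" : (S\N)\N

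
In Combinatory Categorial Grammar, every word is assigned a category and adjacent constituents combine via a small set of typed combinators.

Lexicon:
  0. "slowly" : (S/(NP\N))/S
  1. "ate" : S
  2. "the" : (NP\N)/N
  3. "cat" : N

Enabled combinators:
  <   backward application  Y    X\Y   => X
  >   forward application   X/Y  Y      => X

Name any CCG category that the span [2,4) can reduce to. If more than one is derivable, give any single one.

NP\N

[0,4] S   >
  [0,2] S/(NP\N)   >
    [0,1] "slowly" : (S/(NP\N))/S
    [1,2] "ate" : S
  [2,4] NP\N   >
    [2,3] "the" : (NP\N)/N
    [3,4] "cat" : N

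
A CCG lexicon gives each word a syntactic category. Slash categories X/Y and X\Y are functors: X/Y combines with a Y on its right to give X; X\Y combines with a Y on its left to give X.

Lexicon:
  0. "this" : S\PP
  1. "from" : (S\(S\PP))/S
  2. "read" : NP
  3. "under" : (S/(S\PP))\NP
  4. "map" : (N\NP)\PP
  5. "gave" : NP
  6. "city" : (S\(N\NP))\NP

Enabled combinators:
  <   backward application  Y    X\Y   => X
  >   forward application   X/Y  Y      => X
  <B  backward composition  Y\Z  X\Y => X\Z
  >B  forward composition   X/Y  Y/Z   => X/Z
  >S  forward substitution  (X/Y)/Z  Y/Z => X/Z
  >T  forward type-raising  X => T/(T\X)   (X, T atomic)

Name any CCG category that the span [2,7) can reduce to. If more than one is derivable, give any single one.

[0,7] S   <
  [0,1] "this" : S\PP
  [1,7] S\(S\PP)   >
    [1,2] "from" : (S\(S\PP))/S
    [2,7] S   >
      [2,4] S/(S\PP)   <
        [2,3] "read" : NP
        [3,4] "under" : (S/(S\PP))\NP
      [4,7] S\PP   <B
        [4,5] "map" : (N\NP)\PP
        [5,7] S\(N\NP)   <
          [5,6] "gave" : NP
          [6,7] "city" : (S\(N\NP))\NP

S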